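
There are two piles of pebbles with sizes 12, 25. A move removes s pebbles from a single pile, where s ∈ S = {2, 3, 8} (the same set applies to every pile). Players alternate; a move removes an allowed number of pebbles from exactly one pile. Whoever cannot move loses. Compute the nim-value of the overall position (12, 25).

1

All piles use S = {2, 3, 8}:
G(0) = 0
G(1) = mex{} = 0
G(2) = mex{0} = 1
G(3) = mex{0,0} = 1
G(4) = mex{1,0} = 2
G(5) = mex{1,1} = 0
G(6) = mex{2,1} = 0
G(7) = mex{0,2} = 1
G(8) = mex{0,0,0} = 1
G(9) = mex{1,0,0} = 2
G(10) = mex{1,1,1} = 0
G(11) = mex{2,1,1} = 0
G(12) = mex{0,2,2} = 1
G(13) = mex{0,0,0} = 1
G(14) = mex{1,0,0} = 2
G(15) = mex{1,1,1} = 0
G(16) = mex{2,1,1} = 0
G(17) = mex{0,2,2} = 1
G(18) = mex{0,0,0} = 1
G(19) = mex{1,0,0} = 2
G(20) = mex{1,1,1} = 0
G(21) = mex{2,1,1} = 0
G(22) = mex{0,2,2} = 1
G(23) = mex{0,0,0} = 1
G(24) = mex{1,0,0} = 2
G(25) = mex{1,1,1} = 0
Pile A: G(12) = 1.
Pile B: G(25) = 0.
Combined Grundy value = 1 ⊕ 0 = 1.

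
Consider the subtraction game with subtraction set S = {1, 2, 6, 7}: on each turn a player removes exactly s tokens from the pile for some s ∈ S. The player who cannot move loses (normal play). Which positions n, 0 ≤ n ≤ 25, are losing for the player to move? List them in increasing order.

0, 3, 8, 11, 16, 19, 24

n :  0  1  2  3  4  5  6  7  8  9 10 11 12 13 14 15 16 17 18 19 20 21 22 23 24 25
G :  0  1  2  0  1  2  3  4  0  1  2  0  1  2  3  4  0  1  2  0  1  2  3  4  0  1
P-positions are exactly the n with G(n) = 0.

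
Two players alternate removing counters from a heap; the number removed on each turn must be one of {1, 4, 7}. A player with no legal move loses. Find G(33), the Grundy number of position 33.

n :  0  1  2  3  4  5  6  7  8  9 10 11 12 13 14 15 16 17 18 19 20 21 22 23 24 25 26 27 28 29 30 31 32 33
G :  0  1  0  1  2  0  1  2  0  1  0  1  2  0  1  2  0  1  0  1  2  0  1  2  0  1  0  1  2  0  1  2  0  1

1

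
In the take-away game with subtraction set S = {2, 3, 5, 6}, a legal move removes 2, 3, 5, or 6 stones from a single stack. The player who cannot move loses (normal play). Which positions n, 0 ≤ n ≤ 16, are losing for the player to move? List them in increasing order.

G(0) = 0
G(1) = mex{} = 0
G(2) = mex{0} = 1
G(3) = mex{0,0} = 1
G(4) = mex{1,0} = 2
G(5) = mex{1,1,0} = 2
G(6) = mex{2,1,0,0} = 3
G(7) = mex{2,2,1,0} = 3
G(8) = mex{3,2,1,1} = 0
G(9) = mex{3,3,2,1} = 0
G(10) = mex{0,3,2,2} = 1
G(11) = mex{0,0,3,2} = 1
G(12) = mex{1,0,3,3} = 2
G(13) = mex{1,1,0,3} = 2
G(14) = mex{2,1,0,0} = 3
G(15) = mex{2,2,1,0} = 3
G(16) = mex{3,2,1,1} = 0
P-positions are exactly the n with G(n) = 0.

0, 1, 8, 9, 16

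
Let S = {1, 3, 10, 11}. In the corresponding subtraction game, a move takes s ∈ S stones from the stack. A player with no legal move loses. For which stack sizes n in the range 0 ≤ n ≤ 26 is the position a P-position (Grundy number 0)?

0, 2, 4, 6, 8, 20, 22, 24, 26

n :  0  1  2  3  4  5  6  7  8  9 10 11 12 13 14 15 16 17 18 19 20 21 22 23 24 25 26
G :  0  1  0  1  0  1  0  1  0  1  2  3  2  3  2  3  2  3  2  3  0  1  0  1  0  1  0
P-positions are exactly the n with G(n) = 0.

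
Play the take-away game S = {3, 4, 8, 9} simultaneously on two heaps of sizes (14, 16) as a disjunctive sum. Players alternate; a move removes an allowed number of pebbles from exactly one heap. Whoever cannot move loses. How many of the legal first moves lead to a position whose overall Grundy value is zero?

5

All heaps use S = {3, 4, 8, 9}:
G(0) = 0
G(1) = mex{} = 0
G(2) = mex{} = 0
G(3) = mex{0} = 1
G(4) = mex{0,0} = 1
G(5) = mex{0,0} = 1
G(6) = mex{1,0} = 2
G(7) = mex{1,1} = 0
G(8) = mex{1,1,0} = 2
G(9) = mex{2,1,0,0} = 3
G(10) = mex{0,2,0,0} = 1
G(11) = mex{2,0,1,0} = 3
G(12) = mex{3,2,1,1} = 0
G(13) = mex{1,3,1,1} = 0
G(14) = mex{3,1,2,1} = 0
G(15) = mex{0,3,0,2} = 1
G(16) = mex{0,0,2,0} = 1
Heap A: G(14) = 0.
Heap B: G(16) = 1.
Combined Grundy value = 0 ⊕ 1 = 1.
A winning move leaves total XOR = 0, i.e. changes one component's Grundy value g to g ⊕ X where X is the current total.
Heap A: need g' = 0⊕1 = 1. Options: 14−3→G=3, 14−4→G=1, 14−8→G=2, 14−9→G=1. Hits: 2.
Heap B: need g' = 1⊕1 = 0. Options: 16−3→G=0, 16−4→G=0, 16−8→G=2, 16−9→G=0. Hits: 3.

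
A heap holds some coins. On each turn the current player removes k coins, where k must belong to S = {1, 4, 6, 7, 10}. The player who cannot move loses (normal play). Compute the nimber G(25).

G(0) = 0
G(1) = mex{0} = 1
G(2) = mex{1} = 0
G(3) = mex{0} = 1
G(4) = mex{1,0} = 2
G(5) = mex{2,1} = 0
G(6) = mex{0,0,0} = 1
G(7) = mex{1,1,1,0} = 2
G(8) = mex{2,2,0,1} = 3
G(9) = mex{3,0,1,0} = 2
G(10) = mex{2,1,2,1,0} = 3
G(11) = mex{3,2,0,2,1} = 4
G(12) = mex{4,3,1,0,0} = 2
G(13) = mex{2,2,2,1,1} = 0
G(14) = mex{0,3,3,2,2} = 1
G(15) = mex{1,4,2,3,0} = 5
G(16) = mex{5,2,3,2,1} = 0
G(17) = mex{0,0,4,3,2} = 1
G(18) = mex{1,1,2,4,3} = 0
G(19) = mex{0,5,0,2,2} = 1
G(20) = mex{1,0,1,0,3} = 2
G(21) = mex{2,1,5,1,4} = 0
G(22) = mex{0,0,0,5,2} = 1
G(23) = mex{1,1,1,0,0} = 2
G(24) = mex{2,2,0,1,1} = 3
G(25) = mex{3,0,1,0,5} = 2

2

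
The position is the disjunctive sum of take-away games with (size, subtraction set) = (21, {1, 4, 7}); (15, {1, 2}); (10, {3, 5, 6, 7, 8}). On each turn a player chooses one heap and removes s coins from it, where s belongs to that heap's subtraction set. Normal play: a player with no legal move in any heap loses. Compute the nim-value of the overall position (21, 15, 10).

3

Heap A, S = {1, 4, 7}:
n :  0  1  2  3  4  5  6  7  8  9 10 11 12 13 14 15 16 17 18 19 20 21
G :  0  1  0  1  2  0  1  2  0  1  0  1  2  0  1  2  0  1  0  1  2  0
G_A(21) = 0.
Heap B, S = {1, 2}:
G(0) = 0
G(1) = mex{0} = 1
G(2) = mex{1,0} = 2
G(3) = mex{2,1} = 0
G(4) = mex{0,2} = 1
G(5) = mex{1,0} = 2
G(6) = mex{2,1} = 0
G(7) = mex{0,2} = 1
G(8) = mex{1,0} = 2
G(9) = mex{2,1} = 0
G(10) = mex{0,2} = 1
G(11) = mex{1,0} = 2
G(12) = mex{2,1} = 0
G(13) = mex{0,2} = 1
G(14) = mex{1,0} = 2
G(15) = mex{2,1} = 0
G_B(15) = 0.
Heap C, S = {3, 5, 6, 7, 8}:
G(0) = 0
G(1) = mex{} = 0
G(2) = mex{} = 0
G(3) = mex{0} = 1
G(4) = mex{0} = 1
G(5) = mex{0,0} = 1
G(6) = mex{1,0,0} = 2
G(7) = mex{1,0,0,0} = 2
G(8) = mex{1,1,0,0,0} = 2
G(9) = mex{2,1,1,0,0} = 3
G(10) = mex{2,1,1,1,0} = 3
G_C(10) = 3.
Combined Grundy value = 0 ⊕ 0 ⊕ 3 = 3.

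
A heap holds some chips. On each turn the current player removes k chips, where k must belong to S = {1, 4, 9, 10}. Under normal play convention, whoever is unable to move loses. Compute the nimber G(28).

3

G(0) = 0
G(1) = mex{0} = 1
G(2) = mex{1} = 0
G(3) = mex{0} = 1
G(4) = mex{1,0} = 2
G(5) = mex{2,1} = 0
G(6) = mex{0,0} = 1
G(7) = mex{1,1} = 0
G(8) = mex{0,2} = 1
G(9) = mex{1,0,0} = 2
G(10) = mex{2,1,1,0} = 3
G(11) = mex{3,0,0,1} = 2
G(12) = mex{2,1,1,0} = 3
G(13) = mex{3,2,2,1} = 0
G(14) = mex{0,3,0,2} = 1
G(15) = mex{1,2,1,0} = 3
G(16) = mex{3,3,0,1} = 2
G(17) = mex{2,0,1,0} = 3
G(18) = mex{3,1,2,1} = 0
G(19) = mex{0,3,3,2} = 1
G(20) = mex{1,2,2,3} = 0
G(21) = mex{0,3,3,2} = 1
G(22) = mex{1,0,0,3} = 2
G(23) = mex{2,1,1,0} = 3
G(24) = mex{3,0,3,1} = 2
G(25) = mex{2,1,2,3} = 0
G(26) = mex{0,2,3,2} = 1
G(27) = mex{1,3,0,3} = 2
G(28) = mex{2,2,1,0} = 3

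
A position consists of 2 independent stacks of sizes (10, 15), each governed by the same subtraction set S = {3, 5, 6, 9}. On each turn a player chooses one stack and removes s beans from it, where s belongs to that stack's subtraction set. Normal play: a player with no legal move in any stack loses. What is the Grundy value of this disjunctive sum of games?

All stacks use S = {3, 5, 6, 9}:
n :  0  1  2  3  4  5  6  7  8  9 10 11 12 13 14 15
G :  0  0  0  1  1  1  2  2  2  3  3  3  0  0  0  1
Stack A: G(10) = 3.
Stack B: G(15) = 1.
Combined Grundy value = 3 ⊕ 1 = 2.

2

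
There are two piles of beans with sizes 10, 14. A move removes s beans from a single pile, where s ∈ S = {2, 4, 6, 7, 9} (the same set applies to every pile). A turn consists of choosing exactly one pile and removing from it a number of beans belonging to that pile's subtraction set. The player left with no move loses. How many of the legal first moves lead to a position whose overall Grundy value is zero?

2

All piles use S = {2, 4, 6, 7, 9}:
n :  0  1  2  3  4  5  6  7  8  9 10 11 12 13 14
G :  0  0  1  1  2  2  3  3  4  4  5  0  0  1  1
Pile A: G(10) = 5.
Pile B: G(14) = 1.
Combined Grundy value = 5 ⊕ 1 = 4.
A winning move leaves total XOR = 0, i.e. changes one component's Grundy value g to g ⊕ X where X is the current total.
Pile A: need g' = 5⊕4 = 1. Options: 10−2→G=4, 10−4→G=3, 10−6→G=2, 10−7→G=1, 10−9→G=0. Hits: 1.
Pile B: need g' = 1⊕4 = 5. Options: 14−2→G=0, 14−4→G=5, 14−6→G=4, 14−7→G=3, 14−9→G=2. Hits: 1.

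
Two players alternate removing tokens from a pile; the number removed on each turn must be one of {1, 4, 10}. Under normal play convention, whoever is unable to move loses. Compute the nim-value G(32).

n :  0  1  2  3  4  5  6  7  8  9 10 11 12 13 14 15 16 17 18 19 20 21 22 23 24 25 26 27 28 29 30 31 32
G :  0  1  0  1  2  0  1  0  1  2  3  2  3  0  1  3  0  1  0  1  2  0  1  2  0  1  2  0  1  0  1  2  0

0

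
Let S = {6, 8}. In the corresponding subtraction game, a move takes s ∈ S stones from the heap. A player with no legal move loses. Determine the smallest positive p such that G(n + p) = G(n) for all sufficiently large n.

14

G(0) = 0
G(1) = mex{} = 0
G(2) = mex{} = 0
G(3) = mex{} = 0
G(4) = mex{} = 0
G(5) = mex{} = 0
G(6) = mex{0} = 1
G(7) = mex{0} = 1
G(8) = mex{0,0} = 1
G(9) = mex{0,0} = 1
G(10) = mex{0,0} = 1
G(11) = mex{0,0} = 1
G(12) = mex{1,0} = 2
G(13) = mex{1,0} = 2
G(14) = mex{1,1} = 0
G(15) = mex{1,1} = 0
G(16) = mex{1,1} = 0
G(17) = mex{1,1} = 0
G(18) = mex{2,1} = 0
G(19) = mex{2,1} = 0
G(20) = mex{0,2} = 1
G(21) = mex{0,2} = 1
G(22) = mex{0,0} = 1
G(23) = mex{0,0} = 1
G(24) = mex{0,0} = 1
G(25) = mex{0,0} = 1
G(26) = mex{1,0} = 2
G(27) = mex{1,0} = 2
G(28) = mex{1,1} = 0
G(29) = mex{1,1} = 0
G(n+14) = G(n) holds for n = 0,…,7 (a full window of length max(S) = 8), so the sequence is purely periodic with period 14.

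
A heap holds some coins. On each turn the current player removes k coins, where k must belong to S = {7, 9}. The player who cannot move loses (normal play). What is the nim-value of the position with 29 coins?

G(0) = 0
G(1) = mex{} = 0
G(2) = mex{} = 0
G(3) = mex{} = 0
G(4) = mex{} = 0
G(5) = mex{} = 0
G(6) = mex{} = 0
G(7) = mex{0} = 1
G(8) = mex{0} = 1
G(9) = mex{0,0} = 1
G(10) = mex{0,0} = 1
G(11) = mex{0,0} = 1
G(12) = mex{0,0} = 1
G(13) = mex{0,0} = 1
G(14) = mex{1,0} = 2
G(15) = mex{1,0} = 2
G(16) = mex{1,1} = 0
G(17) = mex{1,1} = 0
G(18) = mex{1,1} = 0
G(19) = mex{1,1} = 0
G(20) = mex{1,1} = 0
G(21) = mex{2,1} = 0
G(22) = mex{2,1} = 0
G(23) = mex{0,2} = 1
G(24) = mex{0,2} = 1
G(25) = mex{0,0} = 1
G(26) = mex{0,0} = 1
G(27) = mex{0,0} = 1
G(28) = mex{0,0} = 1
G(29) = mex{0,0} = 1

1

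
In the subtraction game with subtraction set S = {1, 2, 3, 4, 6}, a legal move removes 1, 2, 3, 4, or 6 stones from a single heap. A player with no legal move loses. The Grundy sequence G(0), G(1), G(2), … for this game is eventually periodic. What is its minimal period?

G(0) = 0
G(1) = mex{0} = 1
G(2) = mex{1,0} = 2
G(3) = mex{2,1,0} = 3
G(4) = mex{3,2,1,0} = 4
G(5) = mex{4,3,2,1} = 0
G(6) = mex{0,4,3,2,0} = 1
G(7) = mex{1,0,4,3,1} = 2
G(8) = mex{2,1,0,4,2} = 3
G(9) = mex{3,2,1,0,3} = 4
G(10) = mex{4,3,2,1,4} = 0
G(11) = mex{0,4,3,2,0} = 1
G(12) = mex{1,0,4,3,1} = 2
G(13) = mex{2,1,0,4,2} = 3
G(14) = mex{3,2,1,0,3} = 4
G(n+5) = G(n) holds for n = 0,…,5 (a full window of length max(S) = 6), so the sequence is purely periodic with period 5.

5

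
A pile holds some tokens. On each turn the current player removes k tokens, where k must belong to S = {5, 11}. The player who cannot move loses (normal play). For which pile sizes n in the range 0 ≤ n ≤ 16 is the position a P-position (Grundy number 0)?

0, 1, 2, 3, 4, 10, 16

n :  0  1  2  3  4  5  6  7  8  9 10 11 12 13 14 15 16
G :  0  0  0  0  0  1  1  1  1  1  0  2  2  2  2  1  0
P-positions are exactly the n with G(n) = 0.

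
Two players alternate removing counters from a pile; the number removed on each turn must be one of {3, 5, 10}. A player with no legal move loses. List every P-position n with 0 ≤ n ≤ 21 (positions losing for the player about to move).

n :  0  1  2  3  4  5  6  7  8  9 10 11 12 13 14 15 16 17 18 19 20 21
G :  0  0  0  1  1  1  2  2  0  0  3  1  1  2  2  0  0  0  1  1  1  2
P-positions are exactly the n with G(n) = 0.

0, 1, 2, 8, 9, 15, 16, 17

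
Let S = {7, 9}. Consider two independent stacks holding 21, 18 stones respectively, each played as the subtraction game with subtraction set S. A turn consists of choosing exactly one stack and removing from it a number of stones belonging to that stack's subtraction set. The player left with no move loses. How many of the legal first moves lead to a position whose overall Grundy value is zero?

All stacks use S = {7, 9}:
G(0) = 0
G(1) = mex{} = 0
G(2) = mex{} = 0
G(3) = mex{} = 0
G(4) = mex{} = 0
G(5) = mex{} = 0
G(6) = mex{} = 0
G(7) = mex{0} = 1
G(8) = mex{0} = 1
G(9) = mex{0,0} = 1
G(10) = mex{0,0} = 1
G(11) = mex{0,0} = 1
G(12) = mex{0,0} = 1
G(13) = mex{0,0} = 1
G(14) = mex{1,0} = 2
G(15) = mex{1,0} = 2
G(16) = mex{1,1} = 0
G(17) = mex{1,1} = 0
G(18) = mex{1,1} = 0
G(19) = mex{1,1} = 0
G(20) = mex{1,1} = 0
G(21) = mex{2,1} = 0
Stack A: G(21) = 0.
Stack B: G(18) = 0.
Combined Grundy value = 0 ⊕ 0 = 0.
A winning move leaves total XOR = 0, i.e. changes one component's Grundy value g to g ⊕ X where X is the current total.
Stack A: target g' = 0⊕0 = 0, but every legal move changes the Grundy value (mex property), so 0 moves.
Stack B: target g' = 0⊕0 = 0, but every legal move changes the Grundy value (mex property), so 0 moves.

0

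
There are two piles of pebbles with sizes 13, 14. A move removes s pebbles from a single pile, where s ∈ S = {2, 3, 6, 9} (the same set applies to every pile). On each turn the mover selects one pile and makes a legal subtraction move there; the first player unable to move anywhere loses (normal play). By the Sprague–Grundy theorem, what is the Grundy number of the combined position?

1

All piles use S = {2, 3, 6, 9}:
n :  0  1  2  3  4  5  6  7  8  9 10 11 12 13 14
G :  0  0  1  1  2  0  3  1  2  2  3  3  0  0  1
Pile A: G(13) = 0.
Pile B: G(14) = 1.
Combined Grundy value = 0 ⊕ 1 = 1.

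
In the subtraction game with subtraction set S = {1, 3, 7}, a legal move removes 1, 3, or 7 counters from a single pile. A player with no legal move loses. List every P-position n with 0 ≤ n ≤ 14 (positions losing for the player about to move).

0, 2, 4, 6, 8, 10, 12, 14

n :  0  1  2  3  4  5  6  7  8  9 10 11 12 13 14
G :  0  1  0  1  0  1  0  1  0  1  0  1  0  1  0
P-positions are exactly the n with G(n) = 0.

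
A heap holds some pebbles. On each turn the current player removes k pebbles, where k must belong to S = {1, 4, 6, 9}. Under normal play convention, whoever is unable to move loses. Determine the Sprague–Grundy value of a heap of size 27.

0

G(0) = 0
G(1) = mex{0} = 1
G(2) = mex{1} = 0
G(3) = mex{0} = 1
G(4) = mex{1,0} = 2
G(5) = mex{2,1} = 0
G(6) = mex{0,0,0} = 1
G(7) = mex{1,1,1} = 0
G(8) = mex{0,2,0} = 1
G(9) = mex{1,0,1,0} = 2
G(10) = mex{2,1,2,1} = 0
G(11) = mex{0,0,0,0} = 1
G(12) = mex{1,1,1,1} = 0
G(13) = mex{0,2,0,2} = 1
G(14) = mex{1,0,1,0} = 2
G(15) = mex{2,1,2,1} = 0
G(16) = mex{0,0,0,0} = 1
G(17) = mex{1,1,1,1} = 0
G(18) = mex{0,2,0,2} = 1
G(19) = mex{1,0,1,0} = 2
G(20) = mex{2,1,2,1} = 0
G(21) = mex{0,0,0,0} = 1
G(22) = mex{1,1,1,1} = 0
G(23) = mex{0,2,0,2} = 1
G(24) = mex{1,0,1,0} = 2
G(25) = mex{2,1,2,1} = 0
G(26) = mex{0,0,0,0} = 1
G(27) = mex{1,1,1,1} = 0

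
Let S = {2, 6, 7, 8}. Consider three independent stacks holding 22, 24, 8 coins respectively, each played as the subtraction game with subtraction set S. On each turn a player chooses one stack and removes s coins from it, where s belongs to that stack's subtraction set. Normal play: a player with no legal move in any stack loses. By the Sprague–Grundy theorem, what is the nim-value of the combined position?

3

All stacks use S = {2, 6, 7, 8}:
n :  0  1  2  3  4  5  6  7  8  9 10 11 12 13 14 15 16 17 18 19 20 21 22 23 24
G :  0  0  1  1  0  0  1  1  2  2  3  3  2  2  0  0  1  1  0  0  1  1  2  2  3
Stack A: G(22) = 2.
Stack B: G(24) = 3.
Stack C: G(8) = 2.
Combined Grundy value = 2 ⊕ 3 ⊕ 2 = 3.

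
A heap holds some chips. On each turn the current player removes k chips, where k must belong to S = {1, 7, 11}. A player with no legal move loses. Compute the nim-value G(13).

G(0) = 0
G(1) = mex{0} = 1
G(2) = mex{1} = 0
G(3) = mex{0} = 1
G(4) = mex{1} = 0
G(5) = mex{0} = 1
G(6) = mex{1} = 0
G(7) = mex{0,0} = 1
G(8) = mex{1,1} = 0
G(9) = mex{0,0} = 1
G(10) = mex{1,1} = 0
G(11) = mex{0,0,0} = 1
G(12) = mex{1,1,1} = 0
G(13) = mex{0,0,0} = 1

1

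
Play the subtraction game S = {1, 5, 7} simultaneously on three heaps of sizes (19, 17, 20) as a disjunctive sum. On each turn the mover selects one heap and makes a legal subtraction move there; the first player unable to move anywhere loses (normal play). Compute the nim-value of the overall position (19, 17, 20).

All heaps use S = {1, 5, 7}:
n :  0  1  2  3  4  5  6  7  8  9 10 11 12 13 14 15 16 17 18 19 20
G :  0  1  0  1  0  1  0  1  0  1  0  1  0  1  0  1  0  1  0  1  0
Heap A: G(19) = 1.
Heap B: G(17) = 1.
Heap C: G(20) = 0.
Combined Grundy value = 1 ⊕ 1 ⊕ 0 = 0.

0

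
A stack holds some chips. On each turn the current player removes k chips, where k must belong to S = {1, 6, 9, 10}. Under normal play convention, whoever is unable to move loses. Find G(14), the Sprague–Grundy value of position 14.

n :  0  1  2  3  4  5  6  7  8  9 10 11 12 13 14
G :  0  1  0  1  0  1  2  0  1  2  3  2  3  2  3

3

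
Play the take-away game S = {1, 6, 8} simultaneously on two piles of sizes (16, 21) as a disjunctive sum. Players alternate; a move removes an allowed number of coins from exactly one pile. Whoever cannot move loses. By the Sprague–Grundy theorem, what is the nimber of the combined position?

All piles use S = {1, 6, 8}:
n :  0  1  2  3  4  5  6  7  8  9 10 11 12 13 14 15 16 17 18 19 20 21
G :  0  1  0  1  0  1  2  0  1  0  1  0  1  2  0  1  0  1  0  1  2  0
Pile A: G(16) = 0.
Pile B: G(21) = 0.
Combined Grundy value = 0 ⊕ 0 = 0.

0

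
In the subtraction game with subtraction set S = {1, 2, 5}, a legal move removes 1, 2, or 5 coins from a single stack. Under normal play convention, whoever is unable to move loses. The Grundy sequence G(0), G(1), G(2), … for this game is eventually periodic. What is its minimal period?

3

n :  0  1  2  3  4  5  6  7  8  9 10 11 12 13 14
G :  0  1  2  0  1  2  0  1  2  0  1  2  0  1  2
G(n+3) = G(n) holds for n = 0,…,4 (a full window of length max(S) = 5), so the sequence is purely periodic with period 3.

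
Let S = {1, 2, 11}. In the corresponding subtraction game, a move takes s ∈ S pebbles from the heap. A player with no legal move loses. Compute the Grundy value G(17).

2

G(0) = 0
G(1) = mex{0} = 1
G(2) = mex{1,0} = 2
G(3) = mex{2,1} = 0
G(4) = mex{0,2} = 1
G(5) = mex{1,0} = 2
G(6) = mex{2,1} = 0
G(7) = mex{0,2} = 1
G(8) = mex{1,0} = 2
G(9) = mex{2,1} = 0
G(10) = mex{0,2} = 1
G(11) = mex{1,0,0} = 2
G(12) = mex{2,1,1} = 0
G(13) = mex{0,2,2} = 1
G(14) = mex{1,0,0} = 2
G(15) = mex{2,1,1} = 0
G(16) = mex{0,2,2} = 1
G(17) = mex{1,0,0} = 2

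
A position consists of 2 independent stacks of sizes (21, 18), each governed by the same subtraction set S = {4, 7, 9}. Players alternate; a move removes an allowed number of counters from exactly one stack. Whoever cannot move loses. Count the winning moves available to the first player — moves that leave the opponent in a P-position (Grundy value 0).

3

All stacks use S = {4, 7, 9}:
G(0) = 0
G(1) = mex{} = 0
G(2) = mex{} = 0
G(3) = mex{} = 0
G(4) = mex{0} = 1
G(5) = mex{0} = 1
G(6) = mex{0} = 1
G(7) = mex{0,0} = 1
G(8) = mex{1,0} = 2
G(9) = mex{1,0,0} = 2
G(10) = mex{1,0,0} = 2
G(11) = mex{1,1,0} = 2
G(12) = mex{2,1,0} = 3
G(13) = mex{2,1,1} = 0
G(14) = mex{2,1,1} = 0
G(15) = mex{2,2,1} = 0
G(16) = mex{3,2,1} = 0
G(17) = mex{0,2,2} = 1
G(18) = mex{0,2,2} = 1
G(19) = mex{0,3,2} = 1
G(20) = mex{0,0,2} = 1
G(21) = mex{1,0,3} = 2
Stack A: G(21) = 2.
Stack B: G(18) = 1.
Combined Grundy value = 2 ⊕ 1 = 3.
A winning move leaves total XOR = 0, i.e. changes one component's Grundy value g to g ⊕ X where X is the current total.
Stack A: need g' = 2⊕3 = 1. Options: 21−4→G=1, 21−7→G=0, 21−9→G=3. Hits: 1.
Stack B: need g' = 1⊕3 = 2. Options: 18−4→G=0, 18−7→G=2, 18−9→G=2. Hits: 2.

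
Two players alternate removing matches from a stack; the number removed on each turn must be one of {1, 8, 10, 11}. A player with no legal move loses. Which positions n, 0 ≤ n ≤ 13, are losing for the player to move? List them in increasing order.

G(0) = 0
G(1) = mex{0} = 1
G(2) = mex{1} = 0
G(3) = mex{0} = 1
G(4) = mex{1} = 0
G(5) = mex{0} = 1
G(6) = mex{1} = 0
G(7) = mex{0} = 1
G(8) = mex{1,0} = 2
G(9) = mex{2,1} = 0
G(10) = mex{0,0,0} = 1
G(11) = mex{1,1,1,0} = 2
G(12) = mex{2,0,0,1} = 3
G(13) = mex{3,1,1,0} = 2
P-positions are exactly the n with G(n) = 0.

0, 2, 4, 6, 9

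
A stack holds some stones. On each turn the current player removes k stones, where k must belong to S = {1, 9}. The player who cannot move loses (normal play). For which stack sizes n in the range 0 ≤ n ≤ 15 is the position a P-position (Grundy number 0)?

0, 2, 4, 6, 8, 10, 12, 14

G(0) = 0
G(1) = mex{0} = 1
G(2) = mex{1} = 0
G(3) = mex{0} = 1
G(4) = mex{1} = 0
G(5) = mex{0} = 1
G(6) = mex{1} = 0
G(7) = mex{0} = 1
G(8) = mex{1} = 0
G(9) = mex{0,0} = 1
G(10) = mex{1,1} = 0
G(11) = mex{0,0} = 1
G(12) = mex{1,1} = 0
G(13) = mex{0,0} = 1
G(14) = mex{1,1} = 0
G(15) = mex{0,0} = 1
P-positions are exactly the n with G(n) = 0.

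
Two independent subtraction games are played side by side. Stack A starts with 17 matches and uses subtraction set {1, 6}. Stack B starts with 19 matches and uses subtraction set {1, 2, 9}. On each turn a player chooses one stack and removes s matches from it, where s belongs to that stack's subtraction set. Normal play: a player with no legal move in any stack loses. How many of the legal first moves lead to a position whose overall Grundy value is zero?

Stack A, S = {1, 6}:
n :  0  1  2  3  4  5  6  7  8  9 10 11 12 13 14 15 16 17
G :  0  1  0  1  0  1  2  0  1  0  1  0  1  2  0  1  0  1
G_A(17) = 1.
Stack B, S = {1, 2, 9}:
G(0) = 0
G(1) = mex{0} = 1
G(2) = mex{1,0} = 2
G(3) = mex{2,1} = 0
G(4) = mex{0,2} = 1
G(5) = mex{1,0} = 2
G(6) = mex{2,1} = 0
G(7) = mex{0,2} = 1
G(8) = mex{1,0} = 2
G(9) = mex{2,1,0} = 3
G(10) = mex{3,2,1} = 0
G(11) = mex{0,3,2} = 1
G(12) = mex{1,0,0} = 2
G(13) = mex{2,1,1} = 0
G(14) = mex{0,2,2} = 1
G(15) = mex{1,0,0} = 2
G(16) = mex{2,1,1} = 0
G(17) = mex{0,2,2} = 1
G(18) = mex{1,0,3} = 2
G(19) = mex{2,1,0} = 3
G_B(19) = 3.
Combined Grundy value = 1 ⊕ 3 = 2.
A winning move leaves total XOR = 0, i.e. changes one component's Grundy value g to g ⊕ X where X is the current total.
Stack A: need g' = 1⊕2 = 3. Options: 17−1→G=0, 17−6→G=0. Hits: 0.
Stack B: need g' = 3⊕2 = 1. Options: 19−1→G=2, 19−2→G=1, 19−9→G=0. Hits: 1.

1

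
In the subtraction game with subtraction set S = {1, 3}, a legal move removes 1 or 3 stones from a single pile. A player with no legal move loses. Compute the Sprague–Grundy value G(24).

n :  0  1  2  3  4  5  6  7  8  9 10 11 12 13 14 15 16 17 18 19 20 21 22 23 24
G :  0  1  0  1  0  1  0  1  0  1  0  1  0  1  0  1  0  1  0  1  0  1  0  1  0

0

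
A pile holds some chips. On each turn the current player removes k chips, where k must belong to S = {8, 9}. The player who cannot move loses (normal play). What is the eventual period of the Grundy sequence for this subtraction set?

n :  0  1  2  3  4  5  6  7  8  9 10 11 12 13 14 15 16 17 18 19 20 21 22 23 24 25 26 27 28 29 30 31 32 33 34 35
G :  0  0  0  0  0  0  0  0  1  1  1  1  1  1  1  1  2  0  0  0  0  0  0  0  0  1  1  1  1  1  1  1  1  2  0  0
G(n+17) = G(n) holds for n = 0,…,8 (a full window of length max(S) = 9), so the sequence is purely periodic with period 17.

17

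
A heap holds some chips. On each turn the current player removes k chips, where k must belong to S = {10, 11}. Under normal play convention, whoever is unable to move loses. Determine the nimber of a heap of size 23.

0

n :  0  1  2  3  4  5  6  7  8  9 10 11 12 13 14 15 16 17 18 19 20 21 22 23
G :  0  0  0  0  0  0  0  0  0  0  1  1  1  1  1  1  1  1  1  1  2  0  0  0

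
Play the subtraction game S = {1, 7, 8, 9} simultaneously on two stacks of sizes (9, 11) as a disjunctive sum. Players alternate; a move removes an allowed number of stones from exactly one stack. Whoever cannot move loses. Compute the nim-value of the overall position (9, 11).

0

All stacks use S = {1, 7, 8, 9}:
n :  0  1  2  3  4  5  6  7  8  9 10 11
G :  0  1  0  1  0  1  0  1  2  3  2  3
Stack A: G(9) = 3.
Stack B: G(11) = 3.
Combined Grundy value = 3 ⊕ 3 = 0.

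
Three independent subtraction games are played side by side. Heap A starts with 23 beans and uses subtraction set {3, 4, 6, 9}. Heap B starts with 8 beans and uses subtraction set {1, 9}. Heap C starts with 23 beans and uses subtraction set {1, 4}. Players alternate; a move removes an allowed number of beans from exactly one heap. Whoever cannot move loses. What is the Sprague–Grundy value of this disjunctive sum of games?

2

Heap A, S = {3, 4, 6, 9}:
n :  0  1  2  3  4  5  6  7  8  9 10 11 12 13 14 15 16 17 18 19 20 21 22 23
G :  0  0  0  1  1  1  2  2  2  3  3  3  0  0  0  1  1  1  2  2  2  3  3  3
G_A(23) = 3.
Heap B, S = {1, 9}:
n : 0 1 2 3 4 5 6 7 8
G : 0 1 0 1 0 1 0 1 0
G_B(8) = 0.
Heap C, S = {1, 4}:
n :  0  1  2  3  4  5  6  7  8  9 10 11 12 13 14 15 16 17 18 19 20 21 22 23
G :  0  1  0  1  2  0  1  0  1  2  0  1  0  1  2  0  1  0  1  2  0  1  0  1
G_C(23) = 1.
Combined Grundy value = 3 ⊕ 0 ⊕ 1 = 2.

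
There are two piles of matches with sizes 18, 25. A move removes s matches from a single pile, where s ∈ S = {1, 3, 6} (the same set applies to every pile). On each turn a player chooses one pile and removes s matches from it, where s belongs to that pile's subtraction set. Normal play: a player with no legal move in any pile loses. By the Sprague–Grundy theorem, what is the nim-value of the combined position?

3

All piles use S = {1, 3, 6}:
n :  0  1  2  3  4  5  6  7  8  9 10 11 12 13 14 15 16 17 18 19 20 21 22 23 24 25
G :  0  1  0  1  0  1  2  3  2  0  1  0  1  0  1  2  3  2  0  1  0  1  0  1  2  3
Pile A: G(18) = 0.
Pile B: G(25) = 3.
Combined Grundy value = 0 ⊕ 3 = 3.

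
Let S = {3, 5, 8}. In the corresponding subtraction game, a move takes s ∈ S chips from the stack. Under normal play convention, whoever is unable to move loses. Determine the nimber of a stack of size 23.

0

G(0) = 0
G(1) = mex{} = 0
G(2) = mex{} = 0
G(3) = mex{0} = 1
G(4) = mex{0} = 1
G(5) = mex{0,0} = 1
G(6) = mex{1,0} = 2
G(7) = mex{1,0} = 2
G(8) = mex{1,1,0} = 2
G(9) = mex{2,1,0} = 3
G(10) = mex{2,1,0} = 3
G(11) = mex{2,2,1} = 0
G(12) = mex{3,2,1} = 0
G(13) = mex{3,2,1} = 0
G(14) = mex{0,3,2} = 1
G(15) = mex{0,3,2} = 1
G(16) = mex{0,0,2} = 1
G(17) = mex{1,0,3} = 2
G(18) = mex{1,0,3} = 2
G(19) = mex{1,1,0} = 2
G(20) = mex{2,1,0} = 3
G(21) = mex{2,1,0} = 3
G(22) = mex{2,2,1} = 0
G(23) = mex{3,2,1} = 0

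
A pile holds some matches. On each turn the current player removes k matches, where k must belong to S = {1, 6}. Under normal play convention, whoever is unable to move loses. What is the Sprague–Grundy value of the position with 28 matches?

0

G(0) = 0
G(1) = mex{0} = 1
G(2) = mex{1} = 0
G(3) = mex{0} = 1
G(4) = mex{1} = 0
G(5) = mex{0} = 1
G(6) = mex{1,0} = 2
G(7) = mex{2,1} = 0
G(8) = mex{0,0} = 1
G(9) = mex{1,1} = 0
G(10) = mex{0,0} = 1
G(11) = mex{1,1} = 0
G(12) = mex{0,2} = 1
G(13) = mex{1,0} = 2
G(14) = mex{2,1} = 0
G(15) = mex{0,0} = 1
G(16) = mex{1,1} = 0
G(17) = mex{0,0} = 1
G(18) = mex{1,1} = 0
G(19) = mex{0,2} = 1
G(20) = mex{1,0} = 2
G(21) = mex{2,1} = 0
G(22) = mex{0,0} = 1
G(23) = mex{1,1} = 0
G(24) = mex{0,0} = 1
G(25) = mex{1,1} = 0
G(26) = mex{0,2} = 1
G(27) = mex{1,0} = 2
G(28) = mex{2,1} = 0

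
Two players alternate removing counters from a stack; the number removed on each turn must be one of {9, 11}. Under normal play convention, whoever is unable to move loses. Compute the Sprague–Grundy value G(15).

1

G(0) = 0
G(1) = mex{} = 0
G(2) = mex{} = 0
G(3) = mex{} = 0
G(4) = mex{} = 0
G(5) = mex{} = 0
G(6) = mex{} = 0
G(7) = mex{} = 0
G(8) = mex{} = 0
G(9) = mex{0} = 1
G(10) = mex{0} = 1
G(11) = mex{0,0} = 1
G(12) = mex{0,0} = 1
G(13) = mex{0,0} = 1
G(14) = mex{0,0} = 1
G(15) = mex{0,0} = 1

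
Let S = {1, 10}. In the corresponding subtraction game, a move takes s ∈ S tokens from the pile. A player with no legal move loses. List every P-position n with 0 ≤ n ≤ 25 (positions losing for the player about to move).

0, 2, 4, 6, 8, 11, 13, 15, 17, 19, 22, 24

n :  0  1  2  3  4  5  6  7  8  9 10 11 12 13 14 15 16 17 18 19 20 21 22 23 24 25
G :  0  1  0  1  0  1  0  1  0  1  2  0  1  0  1  0  1  0  1  0  1  2  0  1  0  1
P-positions are exactly the n with G(n) = 0.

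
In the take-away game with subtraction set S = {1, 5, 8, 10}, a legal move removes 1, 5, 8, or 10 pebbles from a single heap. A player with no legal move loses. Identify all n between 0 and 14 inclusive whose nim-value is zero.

n :  0  1  2  3  4  5  6  7  8  9 10 11 12 13 14
G :  0  1  0  1  0  1  0  1  2  3  2  3  2  0  1
P-positions are exactly the n with G(n) = 0.

0, 2, 4, 6, 13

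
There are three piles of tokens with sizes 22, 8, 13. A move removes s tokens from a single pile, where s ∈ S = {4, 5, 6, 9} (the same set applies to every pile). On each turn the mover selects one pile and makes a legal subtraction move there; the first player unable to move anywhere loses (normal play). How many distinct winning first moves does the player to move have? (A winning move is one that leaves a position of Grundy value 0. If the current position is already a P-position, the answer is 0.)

0

All piles use S = {4, 5, 6, 9}:
n :  0  1  2  3  4  5  6  7  8  9 10 11 12 13 14 15 16 17 18 19 20 21 22
G :  0  0  0  0  1  1  1  1  2  2  2  2  3  0  0  0  0  1  1  1  1  2  2
Pile A: G(22) = 2.
Pile B: G(8) = 2.
Pile C: G(13) = 0.
Combined Grundy value = 2 ⊕ 2 ⊕ 0 = 0.
A winning move leaves total XOR = 0, i.e. changes one component's Grundy value g to g ⊕ X where X is the current total.
Pile A: target g' = 2⊕0 = 2, but every legal move changes the Grundy value (mex property), so 0 moves.
Pile B: target g' = 2⊕0 = 2, but every legal move changes the Grundy value (mex property), so 0 moves.
Pile C: target g' = 0⊕0 = 0, but every legal move changes the Grundy value (mex property), so 0 moves.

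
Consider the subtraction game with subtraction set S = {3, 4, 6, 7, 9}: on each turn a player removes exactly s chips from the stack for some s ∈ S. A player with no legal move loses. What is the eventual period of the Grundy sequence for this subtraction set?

G(0) = 0
G(1) = mex{} = 0
G(2) = mex{} = 0
G(3) = mex{0} = 1
G(4) = mex{0,0} = 1
G(5) = mex{0,0} = 1
G(6) = mex{1,0,0} = 2
G(7) = mex{1,1,0,0} = 2
G(8) = mex{1,1,0,0} = 2
G(9) = mex{2,1,1,0,0} = 3
G(10) = mex{2,2,1,1,0} = 3
G(11) = mex{2,2,1,1,0} = 3
G(12) = mex{3,2,2,1,1} = 0
G(13) = mex{3,3,2,2,1} = 0
G(14) = mex{3,3,2,2,1} = 0
G(15) = mex{0,3,3,2,2} = 1
G(16) = mex{0,0,3,3,2} = 1
G(17) = mex{0,0,3,3,2} = 1
G(18) = mex{1,0,0,3,3} = 2
G(19) = mex{1,1,0,0,3} = 2
G(20) = mex{1,1,0,0,3} = 2
G(21) = mex{2,1,1,0,0} = 3
G(22) = mex{2,2,1,1,0} = 3
G(23) = mex{2,2,1,1,0} = 3
G(24) = mex{3,2,2,1,1} = 0
G(25) = mex{3,3,2,2,1} = 0
G(n+12) = G(n) holds for n = 0,…,8 (a full window of length max(S) = 9), so the sequence is purely periodic with period 12.

12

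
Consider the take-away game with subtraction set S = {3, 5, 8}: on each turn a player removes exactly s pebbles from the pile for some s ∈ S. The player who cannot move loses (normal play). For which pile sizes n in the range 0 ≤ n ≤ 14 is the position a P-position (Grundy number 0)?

0, 1, 2, 11, 12, 13

n :  0  1  2  3  4  5  6  7  8  9 10 11 12 13 14
G :  0  0  0  1  1  1  2  2  2  3  3  0  0  0  1
P-positions are exactly the n with G(n) = 0.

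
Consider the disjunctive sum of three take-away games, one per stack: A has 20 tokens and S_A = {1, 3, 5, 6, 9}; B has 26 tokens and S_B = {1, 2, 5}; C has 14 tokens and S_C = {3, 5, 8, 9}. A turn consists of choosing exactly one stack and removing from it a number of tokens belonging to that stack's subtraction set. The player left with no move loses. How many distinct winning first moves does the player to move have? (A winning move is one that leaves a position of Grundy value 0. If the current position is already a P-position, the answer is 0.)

Stack A, S = {1, 3, 5, 6, 9}:
G(0) = 0
G(1) = mex{0} = 1
G(2) = mex{1} = 0
G(3) = mex{0,0} = 1
G(4) = mex{1,1} = 0
G(5) = mex{0,0,0} = 1
G(6) = mex{1,1,1,0} = 2
G(7) = mex{2,0,0,1} = 3
G(8) = mex{3,1,1,0} = 2
G(9) = mex{2,2,0,1,0} = 3
G(10) = mex{3,3,1,0,1} = 2
G(11) = mex{2,2,2,1,0} = 3
G(12) = mex{3,3,3,2,1} = 0
G(13) = mex{0,2,2,3,0} = 1
G(14) = mex{1,3,3,2,1} = 0
G(15) = mex{0,0,2,3,2} = 1
G(16) = mex{1,1,3,2,3} = 0
G(17) = mex{0,0,0,3,2} = 1
G(18) = mex{1,1,1,0,3} = 2
G(19) = mex{2,0,0,1,2} = 3
G(20) = mex{3,1,1,0,3} = 2
G_A(20) = 2.
Stack B, S = {1, 2, 5}:
G(0) = 0
G(1) = mex{0} = 1
G(2) = mex{1,0} = 2
G(3) = mex{2,1} = 0
G(4) = mex{0,2} = 1
G(5) = mex{1,0,0} = 2
G(6) = mex{2,1,1} = 0
G(7) = mex{0,2,2} = 1
G(8) = mex{1,0,0} = 2
G(9) = mex{2,1,1} = 0
G(10) = mex{0,2,2} = 1
G(11) = mex{1,0,0} = 2
G(12) = mex{2,1,1} = 0
G(13) = mex{0,2,2} = 1
G(14) = mex{1,0,0} = 2
G(15) = mex{2,1,1} = 0
G(16) = mex{0,2,2} = 1
G(17) = mex{1,0,0} = 2
G(18) = mex{2,1,1} = 0
G(19) = mex{0,2,2} = 1
G(20) = mex{1,0,0} = 2
G(21) = mex{2,1,1} = 0
G(22) = mex{0,2,2} = 1
G(23) = mex{1,0,0} = 2
G(24) = mex{2,1,1} = 0
G(25) = mex{0,2,2} = 1
G(26) = mex{1,0,0} = 2
G_B(26) = 2.
Stack C, S = {3, 5, 8, 9}:
n :  0  1  2  3  4  5  6  7  8  9 10 11 12 13 14
G :  0  0  0  1  1  1  2  2  2  3  3  3  0  0  0
G_C(14) = 0.
Combined Grundy value = 2 ⊕ 2 ⊕ 0 = 0.
A winning move leaves total XOR = 0, i.e. changes one component's Grundy value g to g ⊕ X where X is the current total.
Stack A: target g' = 2⊕0 = 2, but every legal move changes the Grundy value (mex property), so 0 moves.
Stack B: target g' = 2⊕0 = 2, but every legal move changes the Grundy value (mex property), so 0 moves.
Stack C: target g' = 0⊕0 = 0, but every legal move changes the Grundy value (mex property), so 0 moves.

0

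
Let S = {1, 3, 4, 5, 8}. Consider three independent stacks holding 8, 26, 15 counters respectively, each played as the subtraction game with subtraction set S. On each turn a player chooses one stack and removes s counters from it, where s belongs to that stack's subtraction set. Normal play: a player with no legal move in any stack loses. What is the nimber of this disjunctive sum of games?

All stacks use S = {1, 3, 4, 5, 8}:
n :  0  1  2  3  4  5  6  7  8  9 10 11 12 13 14 15 16 17 18 19 20 21 22 23 24 25 26
G :  0  1  0  1  2  3  2  3  4  0  1  0  1  2  3  2  3  4  0  1  0  1  2  3  2  3  4
Stack A: G(8) = 4.
Stack B: G(26) = 4.
Stack C: G(15) = 2.
Combined Grundy value = 4 ⊕ 4 ⊕ 2 = 2.

2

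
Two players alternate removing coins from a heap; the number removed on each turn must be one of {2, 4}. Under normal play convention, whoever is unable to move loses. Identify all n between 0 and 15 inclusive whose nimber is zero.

G(0) = 0
G(1) = mex{} = 0
G(2) = mex{0} = 1
G(3) = mex{0} = 1
G(4) = mex{1,0} = 2
G(5) = mex{1,0} = 2
G(6) = mex{2,1} = 0
G(7) = mex{2,1} = 0
G(8) = mex{0,2} = 1
G(9) = mex{0,2} = 1
G(10) = mex{1,0} = 2
G(11) = mex{1,0} = 2
G(12) = mex{2,1} = 0
G(13) = mex{2,1} = 0
G(14) = mex{0,2} = 1
G(15) = mex{0,2} = 1
P-positions are exactly the n with G(n) = 0.

0, 1, 6, 7, 12, 13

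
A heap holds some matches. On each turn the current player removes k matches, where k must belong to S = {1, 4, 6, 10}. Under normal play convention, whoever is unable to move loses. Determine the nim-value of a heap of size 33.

n :  0  1  2  3  4  5  6  7  8  9 10 11 12 13 14 15 16 17 18 19 20 21 22 23 24 25 26 27 28 29 30 31 32 33
G :  0  1  0  1  2  0  1  0  1  2  3  2  3  4  0  1  0  1  2  0  1  0  1  2  3  2  3  4  0  1  0  1  2  0

0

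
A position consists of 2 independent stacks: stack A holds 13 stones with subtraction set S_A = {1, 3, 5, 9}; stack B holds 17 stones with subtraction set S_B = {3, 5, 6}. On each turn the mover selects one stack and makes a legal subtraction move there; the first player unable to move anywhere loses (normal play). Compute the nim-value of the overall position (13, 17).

Stack A, S = {1, 3, 5, 9}:
G(0) = 0
G(1) = mex{0} = 1
G(2) = mex{1} = 0
G(3) = mex{0,0} = 1
G(4) = mex{1,1} = 0
G(5) = mex{0,0,0} = 1
G(6) = mex{1,1,1} = 0
G(7) = mex{0,0,0} = 1
G(8) = mex{1,1,1} = 0
G(9) = mex{0,0,0,0} = 1
G(10) = mex{1,1,1,1} = 0
G(11) = mex{0,0,0,0} = 1
G(12) = mex{1,1,1,1} = 0
G(13) = mex{0,0,0,0} = 1
G_A(13) = 1.
Stack B, S = {3, 5, 6}:
G(0) = 0
G(1) = mex{} = 0
G(2) = mex{} = 0
G(3) = mex{0} = 1
G(4) = mex{0} = 1
G(5) = mex{0,0} = 1
G(6) = mex{1,0,0} = 2
G(7) = mex{1,0,0} = 2
G(8) = mex{1,1,0} = 2
G(9) = mex{2,1,1} = 0
G(10) = mex{2,1,1} = 0
G(11) = mex{2,2,1} = 0
G(12) = mex{0,2,2} = 1
G(13) = mex{0,2,2} = 1
G(14) = mex{0,0,2} = 1
G(15) = mex{1,0,0} = 2
G(16) = mex{1,0,0} = 2
G(17) = mex{1,1,0} = 2
G_B(17) = 2.
Combined Grundy value = 1 ⊕ 2 = 3.

3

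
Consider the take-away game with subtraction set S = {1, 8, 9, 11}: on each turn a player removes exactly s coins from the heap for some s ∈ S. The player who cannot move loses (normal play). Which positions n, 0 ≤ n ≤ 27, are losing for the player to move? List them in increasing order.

0, 2, 4, 6, 16, 18, 20, 22

n :  0  1  2  3  4  5  6  7  8  9 10 11 12 13 14 15 16 17 18 19 20 21 22 23 24 25 26 27
G :  0  1  0  1  0  1  0  1  2  3  2  3  2  3  2  3  0  1  0  1  0  1  0  1  2  3  2  3
P-positions are exactly the n with G(n) = 0.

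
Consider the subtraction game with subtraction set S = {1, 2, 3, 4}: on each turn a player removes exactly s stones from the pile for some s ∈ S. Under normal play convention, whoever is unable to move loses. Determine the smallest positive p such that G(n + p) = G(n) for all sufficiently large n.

5

n :  0  1  2  3  4  5  6  7  8  9 10 11 12 13 14
G :  0  1  2  3  4  0  1  2  3  4  0  1  2  3  4
G(n+5) = G(n) holds for n = 0,…,3 (a full window of length max(S) = 4), so the sequence is purely periodic with period 5.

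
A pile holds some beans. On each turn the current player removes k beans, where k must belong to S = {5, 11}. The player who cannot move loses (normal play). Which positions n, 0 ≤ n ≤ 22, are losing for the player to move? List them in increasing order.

0, 1, 2, 3, 4, 10, 16, 17, 18, 19, 20

G(0) = 0
G(1) = mex{} = 0
G(2) = mex{} = 0
G(3) = mex{} = 0
G(4) = mex{} = 0
G(5) = mex{0} = 1
G(6) = mex{0} = 1
G(7) = mex{0} = 1
G(8) = mex{0} = 1
G(9) = mex{0} = 1
G(10) = mex{1} = 0
G(11) = mex{1,0} = 2
G(12) = mex{1,0} = 2
G(13) = mex{1,0} = 2
G(14) = mex{1,0} = 2
G(15) = mex{0,0} = 1
G(16) = mex{2,1} = 0
G(17) = mex{2,1} = 0
G(18) = mex{2,1} = 0
G(19) = mex{2,1} = 0
G(20) = mex{1,1} = 0
G(21) = mex{0,0} = 1
G(22) = mex{0,2} = 1
P-positions are exactly the n with G(n) = 0.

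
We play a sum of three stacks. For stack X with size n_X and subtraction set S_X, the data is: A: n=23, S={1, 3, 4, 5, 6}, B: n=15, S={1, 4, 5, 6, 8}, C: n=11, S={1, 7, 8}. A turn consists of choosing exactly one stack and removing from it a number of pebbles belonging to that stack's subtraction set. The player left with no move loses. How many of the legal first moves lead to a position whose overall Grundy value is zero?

Stack A, S = {1, 3, 4, 5, 6}:
n :  0  1  2  3  4  5  6  7  8  9 10 11 12 13 14 15 16 17 18 19 20 21 22 23
G :  0  1  0  1  2  3  2  3  4  0  1  0  1  2  3  2  3  4  0  1  0  1  2  3
G_A(23) = 3.
Stack B, S = {1, 4, 5, 6, 8}:
G(0) = 0
G(1) = mex{0} = 1
G(2) = mex{1} = 0
G(3) = mex{0} = 1
G(4) = mex{1,0} = 2
G(5) = mex{2,1,0} = 3
G(6) = mex{3,0,1,0} = 2
G(7) = mex{2,1,0,1} = 3
G(8) = mex{3,2,1,0,0} = 4
G(9) = mex{4,3,2,1,1} = 0
G(10) = mex{0,2,3,2,0} = 1
G(11) = mex{1,3,2,3,1} = 0
G(12) = mex{0,4,3,2,2} = 1
G(13) = mex{1,0,4,3,3} = 2
G(14) = mex{2,1,0,4,2} = 3
G(15) = mex{3,0,1,0,3} = 2
G_B(15) = 2.
Stack C, S = {1, 7, 8}:
G(0) = 0
G(1) = mex{0} = 1
G(2) = mex{1} = 0
G(3) = mex{0} = 1
G(4) = mex{1} = 0
G(5) = mex{0} = 1
G(6) = mex{1} = 0
G(7) = mex{0,0} = 1
G(8) = mex{1,1,0} = 2
G(9) = mex{2,0,1} = 3
G(10) = mex{3,1,0} = 2
G(11) = mex{2,0,1} = 3
G_C(11) = 3.
Combined Grundy value = 3 ⊕ 2 ⊕ 3 = 2.
A winning move leaves total XOR = 0, i.e. changes one component's Grundy value g to g ⊕ X where X is the current total.
Stack A: need g' = 3⊕2 = 1. Options: 23−1→G=2, 23−3→G=0, 23−4→G=1, 23−5→G=0, 23−6→G=4. Hits: 1.
Stack B: need g' = 2⊕2 = 0. Options: 15−1→G=3, 15−4→G=0, 15−5→G=1, 15−6→G=0, 15−8→G=3. Hits: 2.
Stack C: need g' = 3⊕2 = 1. Options: 11−1→G=2, 11−7→G=0, 11−8→G=1. Hits: 1.

4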